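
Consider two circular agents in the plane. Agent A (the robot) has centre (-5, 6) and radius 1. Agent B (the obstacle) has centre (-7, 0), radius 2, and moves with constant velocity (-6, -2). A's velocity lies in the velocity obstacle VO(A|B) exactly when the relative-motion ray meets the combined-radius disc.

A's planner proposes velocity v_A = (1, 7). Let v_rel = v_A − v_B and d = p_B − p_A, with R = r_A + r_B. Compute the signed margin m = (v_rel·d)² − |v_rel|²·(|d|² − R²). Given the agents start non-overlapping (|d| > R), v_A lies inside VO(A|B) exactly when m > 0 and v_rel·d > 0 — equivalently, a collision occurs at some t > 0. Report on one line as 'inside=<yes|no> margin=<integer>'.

d = (-2, -6),  |d|² = 40;  R = 1+2 = 3,  c = 40−3² = 31
v_rel = (7, 9),  |v_rel|² = 130;  v_rel·d = (7)·(-2) + (9)·(-6) = -68
130·t² + 136·t + 31 = 0  ⇒  m = (-68)² − 130·31 = 594
m = 594 > 0,  v_rel·d = -68 < 0  ⇒  outside

inside=no margin=594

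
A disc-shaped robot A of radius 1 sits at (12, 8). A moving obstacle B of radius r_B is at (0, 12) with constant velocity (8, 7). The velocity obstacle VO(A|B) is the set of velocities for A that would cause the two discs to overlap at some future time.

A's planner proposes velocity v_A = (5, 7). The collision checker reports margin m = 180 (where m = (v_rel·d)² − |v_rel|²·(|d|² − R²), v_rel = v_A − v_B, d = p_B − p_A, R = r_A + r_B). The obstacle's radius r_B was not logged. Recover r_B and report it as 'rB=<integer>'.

m = 180
d = (-12, 4);  v_rel = (-3, 0),  |v_rel|² = 9
v_rel×d = (-3)·(4) − (0)·(-12) = -12
since m = R²·9 − (-12)²:  R² = (144 + 180) / 9 = 36
R = √36 = 6  ⇒  r_B = 6 − 1 = 5

rB=5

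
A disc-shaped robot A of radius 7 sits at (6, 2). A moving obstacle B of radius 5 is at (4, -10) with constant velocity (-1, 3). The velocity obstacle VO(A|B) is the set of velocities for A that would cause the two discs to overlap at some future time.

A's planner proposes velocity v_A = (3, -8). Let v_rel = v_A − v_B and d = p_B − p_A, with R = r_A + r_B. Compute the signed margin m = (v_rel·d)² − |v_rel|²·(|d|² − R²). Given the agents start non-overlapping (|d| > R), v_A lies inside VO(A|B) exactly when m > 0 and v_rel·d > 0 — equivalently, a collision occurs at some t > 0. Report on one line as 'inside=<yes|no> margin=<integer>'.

d = (-2, -12),  |d|² = 148;  R = 7+5 = 12,  c = 148−12² = 4
v_rel = (4, -11),  |v_rel|² = 137;  v_rel·d = (4)·(-2) + (-11)·(-12) = 124
137·t² − 248·t + 4 = 0  ⇒  m = 124² − 137·4 = 14828
m = 14828 > 0,  v_rel·d = 124 > 0  ⇒  inside

inside=yes margin=14828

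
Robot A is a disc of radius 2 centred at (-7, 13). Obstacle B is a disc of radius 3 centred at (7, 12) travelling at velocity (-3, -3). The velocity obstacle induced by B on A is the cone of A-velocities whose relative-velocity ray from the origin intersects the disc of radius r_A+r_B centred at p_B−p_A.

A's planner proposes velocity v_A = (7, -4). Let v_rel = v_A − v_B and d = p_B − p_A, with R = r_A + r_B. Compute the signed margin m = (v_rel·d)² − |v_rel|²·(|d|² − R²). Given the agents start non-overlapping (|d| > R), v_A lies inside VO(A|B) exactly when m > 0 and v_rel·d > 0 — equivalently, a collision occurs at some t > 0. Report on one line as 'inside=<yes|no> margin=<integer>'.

d = (14, -1),  |d|² = 197;  R = 2+3 = 5,  c = 197−5² = 172
v_rel = (10, -1),  |v_rel|² = 101;  v_rel·d = (10)·(14) + (-1)·(-1) = 141
101·t² − 282·t + 172 = 0  ⇒  m = 141² − 101·172 = 2509
m = 2509 > 0,  v_rel·d = 141 > 0  ⇒  inside

inside=yes margin=2509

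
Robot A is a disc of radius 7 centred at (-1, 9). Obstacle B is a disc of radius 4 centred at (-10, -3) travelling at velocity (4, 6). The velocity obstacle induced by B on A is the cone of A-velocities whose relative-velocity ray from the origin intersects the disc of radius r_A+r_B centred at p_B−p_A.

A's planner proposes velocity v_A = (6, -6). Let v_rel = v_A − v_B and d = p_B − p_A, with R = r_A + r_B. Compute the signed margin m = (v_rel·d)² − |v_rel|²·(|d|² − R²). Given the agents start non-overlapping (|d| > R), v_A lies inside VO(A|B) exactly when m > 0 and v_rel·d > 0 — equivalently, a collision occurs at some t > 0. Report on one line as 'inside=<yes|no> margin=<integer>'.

d = (-9, -12),  |d|² = 225;  R = 7+4 = 11,  c = 225−11² = 104
v_rel = (2, -12),  |v_rel|² = 148;  v_rel·d = (2)·(-9) + (-12)·(-12) = 126
148·t² − 252·t + 104 = 0  ⇒  m = 126² − 148·104 = 484
m = 484 > 0,  v_rel·d = 126 > 0  ⇒  inside

inside=yes margin=484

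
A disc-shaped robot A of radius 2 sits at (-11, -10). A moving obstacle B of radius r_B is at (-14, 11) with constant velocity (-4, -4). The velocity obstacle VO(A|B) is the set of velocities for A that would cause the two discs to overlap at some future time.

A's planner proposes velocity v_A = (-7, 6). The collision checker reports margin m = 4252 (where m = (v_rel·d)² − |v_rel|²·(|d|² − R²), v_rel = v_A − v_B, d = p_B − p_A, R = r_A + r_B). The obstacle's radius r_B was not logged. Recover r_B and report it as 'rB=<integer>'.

m = 4252
d = (-3, 21);  v_rel = (-3, 10),  |v_rel|² = 109
v_rel×d = (-3)·(21) − (10)·(-3) = -33
since m = R²·109 − (-33)²:  R² = (1089 + 4252) / 109 = 49
R = √49 = 7  ⇒  r_B = 7 − 2 = 5

rB=5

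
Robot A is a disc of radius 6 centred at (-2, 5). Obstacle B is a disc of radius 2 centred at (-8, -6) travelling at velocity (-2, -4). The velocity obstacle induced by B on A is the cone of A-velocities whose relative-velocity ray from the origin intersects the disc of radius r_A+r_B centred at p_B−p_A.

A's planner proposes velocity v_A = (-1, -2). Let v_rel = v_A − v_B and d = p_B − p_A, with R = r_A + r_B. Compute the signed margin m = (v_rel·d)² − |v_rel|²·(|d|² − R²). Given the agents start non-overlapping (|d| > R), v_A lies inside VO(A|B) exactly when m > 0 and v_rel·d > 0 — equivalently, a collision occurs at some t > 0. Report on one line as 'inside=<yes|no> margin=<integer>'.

d = (-6, -11),  |d|² = 157;  R = 6+2 = 8,  c = 157−8² = 93
v_rel = (1, 2),  |v_rel|² = 5;  v_rel·d = (1)·(-6) + (2)·(-11) = -28
5·t² + 56·t + 93 = 0  ⇒  m = (-28)² − 5·93 = 319
m = 319 > 0,  v_rel·d = -28 < 0  ⇒  outside

inside=no margin=319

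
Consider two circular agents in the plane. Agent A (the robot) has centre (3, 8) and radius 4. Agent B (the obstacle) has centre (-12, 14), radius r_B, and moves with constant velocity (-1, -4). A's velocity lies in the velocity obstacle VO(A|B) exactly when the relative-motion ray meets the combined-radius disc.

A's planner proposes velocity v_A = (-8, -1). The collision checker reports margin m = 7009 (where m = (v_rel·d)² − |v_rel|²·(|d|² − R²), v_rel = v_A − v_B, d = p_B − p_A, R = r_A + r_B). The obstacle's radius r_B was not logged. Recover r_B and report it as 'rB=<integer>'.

m = 7009
d = (-15, 6);  v_rel = (-7, 3),  |v_rel|² = 58
v_rel×d = (-7)·(6) − (3)·(-15) = 3
since m = R²·58 − 3²:  R² = (9 + 7009) / 58 = 121
R = √121 = 11  ⇒  r_B = 11 − 4 = 7

rB=7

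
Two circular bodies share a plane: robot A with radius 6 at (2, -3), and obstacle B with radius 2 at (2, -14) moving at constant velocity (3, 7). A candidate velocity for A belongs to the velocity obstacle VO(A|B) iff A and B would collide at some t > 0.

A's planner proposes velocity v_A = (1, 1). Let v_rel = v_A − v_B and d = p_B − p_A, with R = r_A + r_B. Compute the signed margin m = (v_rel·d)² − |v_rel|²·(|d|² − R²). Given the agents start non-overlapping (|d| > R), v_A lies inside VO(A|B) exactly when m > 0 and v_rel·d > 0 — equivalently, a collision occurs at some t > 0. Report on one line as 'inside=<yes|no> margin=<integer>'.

d = (0, -11),  |d|² = 121;  R = 6+2 = 8,  c = 121−8² = 57
v_rel = (-2, -6),  |v_rel|² = 40;  v_rel·d = (-2)·(0) + (-6)·(-11) = 66
40·t² − 132·t + 57 = 0  ⇒  m = 66² − 40·57 = 2076
m = 2076 > 0,  v_rel·d = 66 > 0  ⇒  inside

inside=yes margin=2076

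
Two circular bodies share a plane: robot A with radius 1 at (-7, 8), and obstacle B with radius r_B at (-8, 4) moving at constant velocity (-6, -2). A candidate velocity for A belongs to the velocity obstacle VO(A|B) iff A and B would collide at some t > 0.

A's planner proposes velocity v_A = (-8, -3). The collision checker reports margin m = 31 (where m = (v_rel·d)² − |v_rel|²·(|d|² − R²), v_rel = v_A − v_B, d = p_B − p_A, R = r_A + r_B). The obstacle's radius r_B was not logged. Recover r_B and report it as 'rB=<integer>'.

m = 31
d = (-1, -4);  v_rel = (-2, -1),  |v_rel|² = 5
v_rel×d = (-2)·(-4) − (-1)·(-1) = 7
since m = R²·5 − 7²:  R² = (49 + 31) / 5 = 16
R = √16 = 4  ⇒  r_B = 4 − 1 = 3

rB=3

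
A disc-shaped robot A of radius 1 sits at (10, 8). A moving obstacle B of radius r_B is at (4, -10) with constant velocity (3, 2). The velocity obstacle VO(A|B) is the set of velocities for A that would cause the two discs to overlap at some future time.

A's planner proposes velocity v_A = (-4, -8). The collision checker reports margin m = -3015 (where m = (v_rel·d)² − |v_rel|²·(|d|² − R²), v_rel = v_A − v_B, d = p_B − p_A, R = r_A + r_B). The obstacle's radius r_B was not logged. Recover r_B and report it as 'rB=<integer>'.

m = -3015
d = (-6, -18);  v_rel = (-7, -10),  |v_rel|² = 149
v_rel×d = (-7)·(-18) − (-10)·(-6) = 66
since m = R²·149 − 66²:  R² = (4356 + -3015) / 149 = 9
R = √9 = 3  ⇒  r_B = 3 − 1 = 2

rB=2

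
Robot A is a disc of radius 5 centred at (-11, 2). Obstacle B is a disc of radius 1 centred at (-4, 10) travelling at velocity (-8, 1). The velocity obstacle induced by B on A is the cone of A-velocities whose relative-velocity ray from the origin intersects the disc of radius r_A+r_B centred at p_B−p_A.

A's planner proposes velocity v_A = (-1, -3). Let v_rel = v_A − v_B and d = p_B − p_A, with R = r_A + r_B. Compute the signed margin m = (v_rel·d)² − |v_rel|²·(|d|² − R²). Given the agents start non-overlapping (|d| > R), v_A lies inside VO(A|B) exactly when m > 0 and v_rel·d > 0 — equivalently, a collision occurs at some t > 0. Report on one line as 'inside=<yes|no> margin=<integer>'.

d = (7, 8),  |d|² = 113;  R = 5+1 = 6,  c = 113−6² = 77
v_rel = (7, -4),  |v_rel|² = 65;  v_rel·d = (7)·(7) + (-4)·(8) = 17
65·t² − 34·t + 77 = 0  ⇒  m = 17² − 65·77 = -4716
m = -4716 < 0,  v_rel·d = 17 > 0  ⇒  outside

inside=no margin=-4716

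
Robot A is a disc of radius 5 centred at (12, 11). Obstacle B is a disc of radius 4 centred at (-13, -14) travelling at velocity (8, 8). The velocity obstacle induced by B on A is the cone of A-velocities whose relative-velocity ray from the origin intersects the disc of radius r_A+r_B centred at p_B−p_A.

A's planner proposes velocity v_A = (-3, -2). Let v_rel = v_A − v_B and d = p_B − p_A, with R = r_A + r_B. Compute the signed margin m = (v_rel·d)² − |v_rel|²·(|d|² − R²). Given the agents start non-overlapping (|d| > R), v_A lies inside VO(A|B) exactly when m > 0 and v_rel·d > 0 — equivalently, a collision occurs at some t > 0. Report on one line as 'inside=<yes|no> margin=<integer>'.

d = (-25, -25),  |d|² = 1250;  R = 5+4 = 9,  c = 1250−9² = 1169
v_rel = (-11, -10),  |v_rel|² = 221;  v_rel·d = (-11)·(-25) + (-10)·(-25) = 525
221·t² − 1050·t + 1169 = 0  ⇒  m = 525² − 221·1169 = 17276
m = 17276 > 0,  v_rel·d = 525 > 0  ⇒  inside

inside=yes margin=17276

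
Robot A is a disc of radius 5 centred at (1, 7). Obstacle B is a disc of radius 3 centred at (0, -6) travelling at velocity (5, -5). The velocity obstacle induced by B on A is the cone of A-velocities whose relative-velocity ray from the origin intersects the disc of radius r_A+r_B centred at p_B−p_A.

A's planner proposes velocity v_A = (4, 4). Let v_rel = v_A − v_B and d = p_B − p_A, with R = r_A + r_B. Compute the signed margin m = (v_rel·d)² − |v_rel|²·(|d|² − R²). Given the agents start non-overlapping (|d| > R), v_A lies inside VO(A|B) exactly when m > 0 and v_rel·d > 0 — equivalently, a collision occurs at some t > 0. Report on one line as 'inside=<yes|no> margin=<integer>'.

d = (-1, -13),  |d|² = 170;  R = 5+3 = 8,  c = 170−8² = 106
v_rel = (-1, 9),  |v_rel|² = 82;  v_rel·d = (-1)·(-1) + (9)·(-13) = -116
82·t² + 232·t + 106 = 0  ⇒  m = (-116)² − 82·106 = 4764
m = 4764 > 0,  v_rel·d = -116 < 0  ⇒  outside

inside=no margin=4764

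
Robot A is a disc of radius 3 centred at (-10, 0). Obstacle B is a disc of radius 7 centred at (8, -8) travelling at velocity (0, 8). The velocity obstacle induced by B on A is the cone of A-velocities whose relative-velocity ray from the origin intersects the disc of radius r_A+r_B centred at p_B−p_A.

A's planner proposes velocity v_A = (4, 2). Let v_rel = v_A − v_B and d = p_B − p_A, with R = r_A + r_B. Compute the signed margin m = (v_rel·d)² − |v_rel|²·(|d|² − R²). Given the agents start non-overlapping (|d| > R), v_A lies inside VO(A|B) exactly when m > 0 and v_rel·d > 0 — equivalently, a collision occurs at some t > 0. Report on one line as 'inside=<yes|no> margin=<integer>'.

d = (18, -8),  |d|² = 388;  R = 3+7 = 10,  c = 388−10² = 288
v_rel = (4, -6),  |v_rel|² = 52;  v_rel·d = (4)·(18) + (-6)·(-8) = 120
52·t² − 240·t + 288 = 0  ⇒  m = 120² − 52·288 = -576
m = -576 < 0,  v_rel·d = 120 > 0  ⇒  outside

inside=no margin=-576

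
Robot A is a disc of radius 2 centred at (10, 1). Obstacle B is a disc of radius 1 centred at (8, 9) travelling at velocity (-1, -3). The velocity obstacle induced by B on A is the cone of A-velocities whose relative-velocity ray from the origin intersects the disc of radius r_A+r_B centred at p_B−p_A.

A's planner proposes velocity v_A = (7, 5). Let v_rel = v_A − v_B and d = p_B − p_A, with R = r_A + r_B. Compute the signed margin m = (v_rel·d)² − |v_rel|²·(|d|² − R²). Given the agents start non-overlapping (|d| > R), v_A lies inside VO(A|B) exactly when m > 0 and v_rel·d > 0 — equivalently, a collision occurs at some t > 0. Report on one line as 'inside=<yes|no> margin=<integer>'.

d = (-2, 8),  |d|² = 68;  R = 2+1 = 3,  c = 68−3² = 59
v_rel = (8, 8),  |v_rel|² = 128;  v_rel·d = (8)·(-2) + (8)·(8) = 48
128·t² − 96·t + 59 = 0  ⇒  m = 48² − 128·59 = -5248
m = -5248 < 0,  v_rel·d = 48 > 0  ⇒  outside

inside=no margin=-5248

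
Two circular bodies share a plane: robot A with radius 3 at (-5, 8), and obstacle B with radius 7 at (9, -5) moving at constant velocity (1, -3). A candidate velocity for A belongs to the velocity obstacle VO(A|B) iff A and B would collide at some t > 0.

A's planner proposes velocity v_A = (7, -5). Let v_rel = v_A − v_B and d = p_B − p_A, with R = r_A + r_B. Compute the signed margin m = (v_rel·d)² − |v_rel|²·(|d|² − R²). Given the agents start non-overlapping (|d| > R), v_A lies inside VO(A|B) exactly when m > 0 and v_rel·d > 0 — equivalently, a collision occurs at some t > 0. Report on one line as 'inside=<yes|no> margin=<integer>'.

d = (14, -13),  |d|² = 365;  R = 3+7 = 10,  c = 365−10² = 265
v_rel = (6, -2),  |v_rel|² = 40;  v_rel·d = (6)·(14) + (-2)·(-13) = 110
40·t² − 220·t + 265 = 0  ⇒  m = 110² − 40·265 = 1500
m = 1500 > 0,  v_rel·d = 110 > 0  ⇒  inside

inside=yes margin=1500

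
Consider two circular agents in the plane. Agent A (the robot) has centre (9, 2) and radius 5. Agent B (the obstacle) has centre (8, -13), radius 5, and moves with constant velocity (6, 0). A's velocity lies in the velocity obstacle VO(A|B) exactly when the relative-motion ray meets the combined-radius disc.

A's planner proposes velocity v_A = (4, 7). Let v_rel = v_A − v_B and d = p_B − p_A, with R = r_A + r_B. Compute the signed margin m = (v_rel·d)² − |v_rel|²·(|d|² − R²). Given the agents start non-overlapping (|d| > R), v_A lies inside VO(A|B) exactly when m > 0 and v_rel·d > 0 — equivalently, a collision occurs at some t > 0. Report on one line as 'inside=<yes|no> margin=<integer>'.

d = (-1, -15),  |d|² = 226;  R = 5+5 = 10,  c = 226−10² = 126
v_rel = (-2, 7),  |v_rel|² = 53;  v_rel·d = (-2)·(-1) + (7)·(-15) = -103
53·t² + 206·t + 126 = 0  ⇒  m = (-103)² − 53·126 = 3931
m = 3931 > 0,  v_rel·d = -103 < 0  ⇒  outside

inside=no margin=3931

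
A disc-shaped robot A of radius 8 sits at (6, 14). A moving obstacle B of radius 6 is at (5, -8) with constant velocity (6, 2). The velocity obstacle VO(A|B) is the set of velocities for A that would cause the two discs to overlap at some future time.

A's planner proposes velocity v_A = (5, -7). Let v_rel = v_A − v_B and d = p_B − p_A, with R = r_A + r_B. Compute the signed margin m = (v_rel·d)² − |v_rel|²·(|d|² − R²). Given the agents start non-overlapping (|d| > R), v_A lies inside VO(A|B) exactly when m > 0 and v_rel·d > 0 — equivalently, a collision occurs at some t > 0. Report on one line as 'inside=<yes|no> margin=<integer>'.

d = (-1, -22),  |d|² = 485;  R = 8+6 = 14,  c = 485−14² = 289
v_rel = (-1, -9),  |v_rel|² = 82;  v_rel·d = (-1)·(-1) + (-9)·(-22) = 199
82·t² − 398·t + 289 = 0  ⇒  m = 199² − 82·289 = 15903
m = 15903 > 0,  v_rel·d = 199 > 0  ⇒  inside

inside=yes margin=15903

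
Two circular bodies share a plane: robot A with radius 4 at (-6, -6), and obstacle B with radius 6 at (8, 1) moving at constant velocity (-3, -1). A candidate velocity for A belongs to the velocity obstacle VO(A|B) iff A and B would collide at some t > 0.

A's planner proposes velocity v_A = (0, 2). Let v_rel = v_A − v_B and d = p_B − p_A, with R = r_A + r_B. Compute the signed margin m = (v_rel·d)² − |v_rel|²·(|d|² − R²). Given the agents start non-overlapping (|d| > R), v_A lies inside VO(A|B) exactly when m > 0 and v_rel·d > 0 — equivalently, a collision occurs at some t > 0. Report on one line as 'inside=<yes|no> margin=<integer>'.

d = (14, 7),  |d|² = 245;  R = 4+6 = 10,  c = 245−10² = 145
v_rel = (3, 3),  |v_rel|² = 18;  v_rel·d = (3)·(14) + (3)·(7) = 63
18·t² − 126·t + 145 = 0  ⇒  m = 63² − 18·145 = 1359
m = 1359 > 0,  v_rel·d = 63 > 0  ⇒  inside

inside=yes margin=1359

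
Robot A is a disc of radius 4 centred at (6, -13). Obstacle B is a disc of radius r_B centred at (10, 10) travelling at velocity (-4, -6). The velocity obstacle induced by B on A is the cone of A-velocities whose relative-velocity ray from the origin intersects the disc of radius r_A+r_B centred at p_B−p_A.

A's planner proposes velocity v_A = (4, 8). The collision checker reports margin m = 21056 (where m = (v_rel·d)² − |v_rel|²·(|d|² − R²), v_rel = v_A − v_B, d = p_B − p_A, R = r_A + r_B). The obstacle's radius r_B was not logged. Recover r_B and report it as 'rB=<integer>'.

m = 21056
d = (4, 23);  v_rel = (8, 14),  |v_rel|² = 260
v_rel×d = (8)·(23) − (14)·(4) = 128
since m = R²·260 − 128²:  R² = (16384 + 21056) / 260 = 144
R = √144 = 12  ⇒  r_B = 12 − 4 = 8

rB=8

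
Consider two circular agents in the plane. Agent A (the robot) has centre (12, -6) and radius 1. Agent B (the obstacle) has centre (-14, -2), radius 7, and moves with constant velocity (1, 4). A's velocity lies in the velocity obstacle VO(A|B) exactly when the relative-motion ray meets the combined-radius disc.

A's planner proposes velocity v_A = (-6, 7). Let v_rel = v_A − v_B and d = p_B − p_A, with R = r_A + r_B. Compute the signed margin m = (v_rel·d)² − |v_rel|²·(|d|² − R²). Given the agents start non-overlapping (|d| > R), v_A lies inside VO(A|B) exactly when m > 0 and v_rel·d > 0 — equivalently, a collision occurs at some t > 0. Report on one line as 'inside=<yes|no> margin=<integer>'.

d = (-26, 4),  |d|² = 692;  R = 1+7 = 8,  c = 692−8² = 628
v_rel = (-7, 3),  |v_rel|² = 58;  v_rel·d = (-7)·(-26) + (3)·(4) = 194
58·t² − 388·t + 628 = 0  ⇒  m = 194² − 58·628 = 1212
m = 1212 > 0,  v_rel·d = 194 > 0  ⇒  inside

inside=yes margin=1212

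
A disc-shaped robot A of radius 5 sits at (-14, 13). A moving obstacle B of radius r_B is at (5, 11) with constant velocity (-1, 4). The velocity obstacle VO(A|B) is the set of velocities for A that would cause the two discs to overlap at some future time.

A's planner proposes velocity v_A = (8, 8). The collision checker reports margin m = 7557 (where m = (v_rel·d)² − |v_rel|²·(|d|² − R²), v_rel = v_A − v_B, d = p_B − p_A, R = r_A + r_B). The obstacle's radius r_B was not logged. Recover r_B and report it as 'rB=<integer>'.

m = 7557
d = (19, -2);  v_rel = (9, 4),  |v_rel|² = 97
v_rel×d = (9)·(-2) − (4)·(19) = -94
since m = R²·97 − (-94)²:  R² = (8836 + 7557) / 97 = 169
R = √169 = 13  ⇒  r_B = 13 − 5 = 8

rB=8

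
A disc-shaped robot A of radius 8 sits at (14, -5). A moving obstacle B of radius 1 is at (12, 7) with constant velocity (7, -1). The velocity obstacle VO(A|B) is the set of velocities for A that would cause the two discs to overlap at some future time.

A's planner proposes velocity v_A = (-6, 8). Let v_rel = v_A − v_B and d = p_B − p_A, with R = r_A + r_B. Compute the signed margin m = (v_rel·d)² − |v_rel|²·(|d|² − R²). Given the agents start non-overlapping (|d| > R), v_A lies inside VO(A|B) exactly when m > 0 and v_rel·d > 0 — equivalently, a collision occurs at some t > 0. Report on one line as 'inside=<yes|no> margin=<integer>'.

d = (-2, 12),  |d|² = 148;  R = 8+1 = 9,  c = 148−9² = 67
v_rel = (-13, 9),  |v_rel|² = 250;  v_rel·d = (-13)·(-2) + (9)·(12) = 134
250·t² − 268·t + 67 = 0  ⇒  m = 134² − 250·67 = 1206
m = 1206 > 0,  v_rel·d = 134 > 0  ⇒  inside

inside=yes margin=1206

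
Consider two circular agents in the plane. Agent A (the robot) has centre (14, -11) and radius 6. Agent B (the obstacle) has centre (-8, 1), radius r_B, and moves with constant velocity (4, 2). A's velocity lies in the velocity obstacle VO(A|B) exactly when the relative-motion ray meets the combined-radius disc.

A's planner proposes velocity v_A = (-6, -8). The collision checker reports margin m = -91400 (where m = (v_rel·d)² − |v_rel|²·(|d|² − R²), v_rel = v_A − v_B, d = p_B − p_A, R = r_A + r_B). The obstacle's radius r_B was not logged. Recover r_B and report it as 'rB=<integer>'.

m = -91400
d = (-22, 12);  v_rel = (-10, -10),  |v_rel|² = 200
v_rel×d = (-10)·(12) − (-10)·(-22) = -340
since m = R²·200 − (-340)²:  R² = (115600 + -91400) / 200 = 121
R = √121 = 11  ⇒  r_B = 11 − 6 = 5

rB=5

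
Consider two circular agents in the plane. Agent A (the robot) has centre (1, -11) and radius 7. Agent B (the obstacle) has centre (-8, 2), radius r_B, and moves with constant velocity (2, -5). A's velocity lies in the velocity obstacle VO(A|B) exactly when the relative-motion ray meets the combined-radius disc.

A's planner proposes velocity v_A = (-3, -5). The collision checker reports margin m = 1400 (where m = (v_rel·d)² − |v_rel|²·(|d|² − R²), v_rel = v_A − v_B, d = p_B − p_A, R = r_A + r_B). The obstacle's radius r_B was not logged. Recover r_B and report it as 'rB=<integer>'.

m = 1400
d = (-9, 13);  v_rel = (-5, 0),  |v_rel|² = 25
v_rel×d = (-5)·(13) − (0)·(-9) = -65
since m = R²·25 − (-65)²:  R² = (4225 + 1400) / 25 = 225
R = √225 = 15  ⇒  r_B = 15 − 7 = 8

rB=8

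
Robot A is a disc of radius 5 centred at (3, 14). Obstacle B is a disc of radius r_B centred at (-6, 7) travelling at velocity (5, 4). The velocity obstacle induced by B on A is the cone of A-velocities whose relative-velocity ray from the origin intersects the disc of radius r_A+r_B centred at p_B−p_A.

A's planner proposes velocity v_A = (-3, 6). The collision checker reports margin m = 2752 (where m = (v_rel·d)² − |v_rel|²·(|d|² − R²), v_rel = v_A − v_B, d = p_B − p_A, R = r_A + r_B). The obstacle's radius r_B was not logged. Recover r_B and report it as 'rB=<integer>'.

m = 2752
d = (-9, -7);  v_rel = (-8, 2),  |v_rel|² = 68
v_rel×d = (-8)·(-7) − (2)·(-9) = 74
since m = R²·68 − 74²:  R² = (5476 + 2752) / 68 = 121
R = √121 = 11  ⇒  r_B = 11 − 5 = 6

rB=6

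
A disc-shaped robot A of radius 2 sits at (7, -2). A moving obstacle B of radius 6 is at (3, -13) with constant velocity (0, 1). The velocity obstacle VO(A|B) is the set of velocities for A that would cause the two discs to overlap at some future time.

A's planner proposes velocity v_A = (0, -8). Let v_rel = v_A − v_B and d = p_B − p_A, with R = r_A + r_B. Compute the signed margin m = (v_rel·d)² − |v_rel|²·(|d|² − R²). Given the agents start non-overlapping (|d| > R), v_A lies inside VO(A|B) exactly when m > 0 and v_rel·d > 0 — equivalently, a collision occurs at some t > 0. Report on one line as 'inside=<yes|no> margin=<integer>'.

d = (-4, -11),  |d|² = 137;  R = 2+6 = 8,  c = 137−8² = 73
v_rel = (0, -9),  |v_rel|² = 81;  v_rel·d = (0)·(-4) + (-9)·(-11) = 99
81·t² − 198·t + 73 = 0  ⇒  m = 99² − 81·73 = 3888
m = 3888 > 0,  v_rel·d = 99 > 0  ⇒  inside

inside=yes margin=3888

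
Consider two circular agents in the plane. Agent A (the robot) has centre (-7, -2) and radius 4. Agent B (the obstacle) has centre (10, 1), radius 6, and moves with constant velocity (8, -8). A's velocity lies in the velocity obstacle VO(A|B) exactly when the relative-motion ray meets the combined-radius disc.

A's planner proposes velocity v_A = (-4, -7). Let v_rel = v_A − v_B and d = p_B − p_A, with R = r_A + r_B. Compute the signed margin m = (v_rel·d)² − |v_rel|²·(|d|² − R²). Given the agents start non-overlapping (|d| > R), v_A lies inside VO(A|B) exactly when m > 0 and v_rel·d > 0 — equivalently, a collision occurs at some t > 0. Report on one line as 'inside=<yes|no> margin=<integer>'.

d = (17, 3),  |d|² = 298;  R = 4+6 = 10,  c = 298−10² = 198
v_rel = (-12, 1),  |v_rel|² = 145;  v_rel·d = (-12)·(17) + (1)·(3) = -201
145·t² + 402·t + 198 = 0  ⇒  m = (-201)² − 145·198 = 11691
m = 11691 > 0,  v_rel·d = -201 < 0  ⇒  outside

inside=no margin=11691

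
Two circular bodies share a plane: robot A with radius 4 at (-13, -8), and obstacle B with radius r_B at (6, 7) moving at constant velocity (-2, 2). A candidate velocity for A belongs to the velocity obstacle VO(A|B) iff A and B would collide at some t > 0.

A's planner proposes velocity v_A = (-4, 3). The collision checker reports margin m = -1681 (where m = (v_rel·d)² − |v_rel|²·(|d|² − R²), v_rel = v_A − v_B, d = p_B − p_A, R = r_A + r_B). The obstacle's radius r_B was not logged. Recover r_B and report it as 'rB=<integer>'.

m = -1681
d = (19, 15);  v_rel = (-2, 1),  |v_rel|² = 5
v_rel×d = (-2)·(15) − (1)·(19) = -49
since m = R²·5 − (-49)²:  R² = (2401 + -1681) / 5 = 144
R = √144 = 12  ⇒  r_B = 12 − 4 = 8

rB=8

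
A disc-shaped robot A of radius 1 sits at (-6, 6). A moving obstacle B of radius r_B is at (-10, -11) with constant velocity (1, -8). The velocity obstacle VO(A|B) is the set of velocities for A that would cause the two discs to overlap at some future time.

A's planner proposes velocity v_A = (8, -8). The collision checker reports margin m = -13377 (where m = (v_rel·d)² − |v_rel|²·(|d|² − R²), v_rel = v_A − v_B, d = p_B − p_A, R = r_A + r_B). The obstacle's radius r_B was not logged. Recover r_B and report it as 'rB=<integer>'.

m = -13377
d = (-4, -17);  v_rel = (7, 0),  |v_rel|² = 49
v_rel×d = (7)·(-17) − (0)·(-4) = -119
since m = R²·49 − (-119)²:  R² = (14161 + -13377) / 49 = 16
R = √16 = 4  ⇒  r_B = 4 − 1 = 3

rB=3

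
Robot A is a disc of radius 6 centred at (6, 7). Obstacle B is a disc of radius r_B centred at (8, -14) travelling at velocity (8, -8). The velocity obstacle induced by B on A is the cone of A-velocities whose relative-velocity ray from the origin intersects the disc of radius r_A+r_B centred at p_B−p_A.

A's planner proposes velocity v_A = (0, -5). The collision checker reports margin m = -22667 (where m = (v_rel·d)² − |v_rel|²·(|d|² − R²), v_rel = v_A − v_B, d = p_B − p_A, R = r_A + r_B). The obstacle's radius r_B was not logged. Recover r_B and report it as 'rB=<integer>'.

m = -22667
d = (2, -21);  v_rel = (-8, 3),  |v_rel|² = 73
v_rel×d = (-8)·(-21) − (3)·(2) = 162
since m = R²·73 − 162²:  R² = (26244 + -22667) / 73 = 49
R = √49 = 7  ⇒  r_B = 7 − 6 = 1

rB=1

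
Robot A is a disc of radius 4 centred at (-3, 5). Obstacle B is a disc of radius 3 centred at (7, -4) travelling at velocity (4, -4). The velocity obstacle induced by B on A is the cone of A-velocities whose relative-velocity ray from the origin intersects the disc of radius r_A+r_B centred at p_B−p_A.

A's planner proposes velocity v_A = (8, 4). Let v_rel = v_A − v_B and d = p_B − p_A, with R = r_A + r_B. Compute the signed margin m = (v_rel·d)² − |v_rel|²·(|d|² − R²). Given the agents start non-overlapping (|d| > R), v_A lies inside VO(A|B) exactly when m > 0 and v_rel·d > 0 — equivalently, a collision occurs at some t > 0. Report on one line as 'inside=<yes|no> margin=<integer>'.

d = (10, -9),  |d|² = 181;  R = 4+3 = 7,  c = 181−7² = 132
v_rel = (4, 8),  |v_rel|² = 80;  v_rel·d = (4)·(10) + (8)·(-9) = -32
80·t² + 64·t + 132 = 0  ⇒  m = (-32)² − 80·132 = -9536
m = -9536 < 0,  v_rel·d = -32 < 0  ⇒  outside

inside=no margin=-9536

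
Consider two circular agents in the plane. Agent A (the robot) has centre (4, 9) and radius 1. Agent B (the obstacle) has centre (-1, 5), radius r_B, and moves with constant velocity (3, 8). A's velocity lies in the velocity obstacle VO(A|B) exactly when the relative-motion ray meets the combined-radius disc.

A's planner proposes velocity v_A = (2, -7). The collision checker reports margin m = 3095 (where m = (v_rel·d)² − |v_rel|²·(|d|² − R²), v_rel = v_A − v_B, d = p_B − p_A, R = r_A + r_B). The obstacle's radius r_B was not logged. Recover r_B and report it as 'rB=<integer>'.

m = 3095
d = (-5, -4);  v_rel = (-1, -15),  |v_rel|² = 226
v_rel×d = (-1)·(-4) − (-15)·(-5) = -71
since m = R²·226 − (-71)²:  R² = (5041 + 3095) / 226 = 36
R = √36 = 6  ⇒  r_B = 6 − 1 = 5

rB=5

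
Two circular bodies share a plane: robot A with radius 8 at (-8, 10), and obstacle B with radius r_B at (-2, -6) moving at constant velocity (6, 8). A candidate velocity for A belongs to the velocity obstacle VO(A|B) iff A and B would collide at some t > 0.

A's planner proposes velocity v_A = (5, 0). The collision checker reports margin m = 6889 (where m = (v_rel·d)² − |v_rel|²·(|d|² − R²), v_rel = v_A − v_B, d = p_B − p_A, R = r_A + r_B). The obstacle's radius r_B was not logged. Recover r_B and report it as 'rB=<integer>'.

m = 6889
d = (6, -16);  v_rel = (-1, -8),  |v_rel|² = 65
v_rel×d = (-1)·(-16) − (-8)·(6) = 64
since m = R²·65 − 64²:  R² = (4096 + 6889) / 65 = 169
R = √169 = 13  ⇒  r_B = 13 − 8 = 5

rB=5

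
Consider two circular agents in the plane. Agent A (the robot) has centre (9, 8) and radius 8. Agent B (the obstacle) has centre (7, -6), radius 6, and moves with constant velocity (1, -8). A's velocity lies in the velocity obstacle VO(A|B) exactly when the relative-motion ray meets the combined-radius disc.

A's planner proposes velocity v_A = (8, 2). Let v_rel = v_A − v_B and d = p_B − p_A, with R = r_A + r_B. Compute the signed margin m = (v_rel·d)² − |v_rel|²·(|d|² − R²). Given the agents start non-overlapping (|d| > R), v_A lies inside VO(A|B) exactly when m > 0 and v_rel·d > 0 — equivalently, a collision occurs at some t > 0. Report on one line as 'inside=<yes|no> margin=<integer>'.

d = (-2, -14),  |d|² = 200;  R = 8+6 = 14,  c = 200−14² = 4
v_rel = (7, 10),  |v_rel|² = 149;  v_rel·d = (7)·(-2) + (10)·(-14) = -154
149·t² + 308·t + 4 = 0  ⇒  m = (-154)² − 149·4 = 23120
m = 23120 > 0,  v_rel·d = -154 < 0  ⇒  outside

inside=no margin=23120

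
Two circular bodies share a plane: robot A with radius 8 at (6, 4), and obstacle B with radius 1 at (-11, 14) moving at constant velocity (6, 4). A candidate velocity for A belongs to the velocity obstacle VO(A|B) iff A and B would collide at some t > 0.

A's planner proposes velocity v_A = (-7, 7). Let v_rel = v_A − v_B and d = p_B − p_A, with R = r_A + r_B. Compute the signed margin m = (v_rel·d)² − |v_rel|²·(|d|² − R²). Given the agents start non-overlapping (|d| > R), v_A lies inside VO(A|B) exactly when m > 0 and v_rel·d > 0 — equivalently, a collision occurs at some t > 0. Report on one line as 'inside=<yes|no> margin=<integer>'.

d = (-17, 10),  |d|² = 389;  R = 8+1 = 9,  c = 389−9² = 308
v_rel = (-13, 3),  |v_rel|² = 178;  v_rel·d = (-13)·(-17) + (3)·(10) = 251
178·t² − 502·t + 308 = 0  ⇒  m = 251² − 178·308 = 8177
m = 8177 > 0,  v_rel·d = 251 > 0  ⇒  inside

inside=yes margin=8177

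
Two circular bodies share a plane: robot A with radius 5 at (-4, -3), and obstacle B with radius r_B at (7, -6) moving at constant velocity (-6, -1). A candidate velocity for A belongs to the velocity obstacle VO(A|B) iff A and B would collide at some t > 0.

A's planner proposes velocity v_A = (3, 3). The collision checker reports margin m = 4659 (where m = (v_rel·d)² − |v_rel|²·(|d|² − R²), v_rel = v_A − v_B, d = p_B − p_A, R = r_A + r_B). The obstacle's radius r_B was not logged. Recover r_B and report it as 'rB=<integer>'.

m = 4659
d = (11, -3);  v_rel = (9, 4),  |v_rel|² = 97
v_rel×d = (9)·(-3) − (4)·(11) = -71
since m = R²·97 − (-71)²:  R² = (5041 + 4659) / 97 = 100
R = √100 = 10  ⇒  r_B = 10 − 5 = 5

rB=5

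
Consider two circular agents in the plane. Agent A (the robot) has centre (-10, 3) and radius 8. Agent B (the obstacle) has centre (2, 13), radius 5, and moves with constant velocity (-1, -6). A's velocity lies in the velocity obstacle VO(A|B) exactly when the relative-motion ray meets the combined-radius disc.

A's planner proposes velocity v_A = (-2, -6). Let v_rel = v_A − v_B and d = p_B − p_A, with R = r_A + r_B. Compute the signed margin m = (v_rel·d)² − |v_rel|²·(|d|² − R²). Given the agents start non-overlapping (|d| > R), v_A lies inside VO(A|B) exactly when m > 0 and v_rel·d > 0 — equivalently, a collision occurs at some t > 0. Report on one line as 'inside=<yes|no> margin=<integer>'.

d = (12, 10),  |d|² = 244;  R = 8+5 = 13,  c = 244−13² = 75
v_rel = (-1, 0),  |v_rel|² = 1;  v_rel·d = (-1)·(12) + (0)·(10) = -12
1·t² + 24·t + 75 = 0  ⇒  m = (-12)² − 1·75 = 69
m = 69 > 0,  v_rel·d = -12 < 0  ⇒  outside

inside=no margin=69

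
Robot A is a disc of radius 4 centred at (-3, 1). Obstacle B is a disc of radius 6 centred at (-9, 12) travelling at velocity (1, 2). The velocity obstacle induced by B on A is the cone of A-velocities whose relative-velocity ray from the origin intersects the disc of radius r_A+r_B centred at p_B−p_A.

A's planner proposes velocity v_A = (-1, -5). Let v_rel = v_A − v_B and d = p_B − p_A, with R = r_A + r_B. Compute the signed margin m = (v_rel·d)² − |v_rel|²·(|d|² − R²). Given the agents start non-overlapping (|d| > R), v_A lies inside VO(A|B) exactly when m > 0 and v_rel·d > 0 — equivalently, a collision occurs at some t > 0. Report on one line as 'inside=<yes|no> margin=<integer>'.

d = (-6, 11),  |d|² = 157;  R = 4+6 = 10,  c = 157−10² = 57
v_rel = (-2, -7),  |v_rel|² = 53;  v_rel·d = (-2)·(-6) + (-7)·(11) = -65
53·t² + 130·t + 57 = 0  ⇒  m = (-65)² − 53·57 = 1204
m = 1204 > 0,  v_rel·d = -65 < 0  ⇒  outside

inside=no margin=1204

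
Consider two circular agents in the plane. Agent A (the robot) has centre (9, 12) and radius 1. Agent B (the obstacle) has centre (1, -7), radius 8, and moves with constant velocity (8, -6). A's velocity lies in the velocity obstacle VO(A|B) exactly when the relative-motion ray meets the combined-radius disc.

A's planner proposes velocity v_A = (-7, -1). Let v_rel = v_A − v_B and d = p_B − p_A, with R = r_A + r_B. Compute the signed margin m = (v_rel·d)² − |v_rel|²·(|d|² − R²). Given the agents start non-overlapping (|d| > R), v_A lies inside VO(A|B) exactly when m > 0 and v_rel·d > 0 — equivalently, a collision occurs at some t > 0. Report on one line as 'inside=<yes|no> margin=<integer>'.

d = (-8, -19),  |d|² = 425;  R = 1+8 = 9,  c = 425−9² = 344
v_rel = (-15, 5),  |v_rel|² = 250;  v_rel·d = (-15)·(-8) + (5)·(-19) = 25
250·t² − 50·t + 344 = 0  ⇒  m = 25² − 250·344 = -85375
m = -85375 < 0,  v_rel·d = 25 > 0  ⇒  outside

inside=no margin=-85375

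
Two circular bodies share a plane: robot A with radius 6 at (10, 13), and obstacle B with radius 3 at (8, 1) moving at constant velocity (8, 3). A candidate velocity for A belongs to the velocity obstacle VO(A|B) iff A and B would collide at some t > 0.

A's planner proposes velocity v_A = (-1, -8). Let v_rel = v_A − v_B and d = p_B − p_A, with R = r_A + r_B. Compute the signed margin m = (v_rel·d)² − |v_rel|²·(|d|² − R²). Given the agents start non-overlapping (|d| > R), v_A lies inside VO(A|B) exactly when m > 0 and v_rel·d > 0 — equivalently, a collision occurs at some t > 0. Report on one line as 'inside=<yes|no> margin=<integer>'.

d = (-2, -12),  |d|² = 148;  R = 6+3 = 9,  c = 148−9² = 67
v_rel = (-9, -11),  |v_rel|² = 202;  v_rel·d = (-9)·(-2) + (-11)·(-12) = 150
202·t² − 300·t + 67 = 0  ⇒  m = 150² − 202·67 = 8966
m = 8966 > 0,  v_rel·d = 150 > 0  ⇒  inside

inside=yes margin=8966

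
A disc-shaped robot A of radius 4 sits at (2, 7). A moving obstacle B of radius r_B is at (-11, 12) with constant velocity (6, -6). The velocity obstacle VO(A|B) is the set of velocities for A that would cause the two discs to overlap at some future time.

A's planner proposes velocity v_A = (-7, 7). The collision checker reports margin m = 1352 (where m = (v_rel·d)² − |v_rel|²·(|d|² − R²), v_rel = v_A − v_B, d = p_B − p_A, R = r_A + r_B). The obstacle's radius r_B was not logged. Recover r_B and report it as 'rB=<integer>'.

m = 1352
d = (-13, 5);  v_rel = (-13, 13),  |v_rel|² = 338
v_rel×d = (-13)·(5) − (13)·(-13) = 104
since m = R²·338 − 104²:  R² = (10816 + 1352) / 338 = 36
R = √36 = 6  ⇒  r_B = 6 − 4 = 2

rB=2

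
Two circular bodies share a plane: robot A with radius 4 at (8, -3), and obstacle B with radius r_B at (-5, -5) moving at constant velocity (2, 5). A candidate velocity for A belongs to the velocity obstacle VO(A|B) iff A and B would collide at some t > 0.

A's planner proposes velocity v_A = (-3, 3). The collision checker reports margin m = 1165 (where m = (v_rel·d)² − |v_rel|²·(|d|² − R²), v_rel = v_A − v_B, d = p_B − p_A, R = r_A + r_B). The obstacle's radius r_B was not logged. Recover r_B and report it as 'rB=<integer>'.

m = 1165
d = (-13, -2);  v_rel = (-5, -2),  |v_rel|² = 29
v_rel×d = (-5)·(-2) − (-2)·(-13) = -16
since m = R²·29 − (-16)²:  R² = (256 + 1165) / 29 = 49
R = √49 = 7  ⇒  r_B = 7 − 4 = 3

rB=3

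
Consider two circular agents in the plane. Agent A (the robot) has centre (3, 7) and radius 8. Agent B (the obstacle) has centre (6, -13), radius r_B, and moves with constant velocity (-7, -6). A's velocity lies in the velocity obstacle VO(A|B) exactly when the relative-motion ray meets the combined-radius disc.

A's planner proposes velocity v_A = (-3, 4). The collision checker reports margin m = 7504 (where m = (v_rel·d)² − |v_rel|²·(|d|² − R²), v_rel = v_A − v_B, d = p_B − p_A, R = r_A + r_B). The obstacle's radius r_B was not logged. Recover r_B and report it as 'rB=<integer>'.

m = 7504
d = (3, -20);  v_rel = (4, 10),  |v_rel|² = 116
v_rel×d = (4)·(-20) − (10)·(3) = -110
since m = R²·116 − (-110)²:  R² = (12100 + 7504) / 116 = 169
R = √169 = 13  ⇒  r_B = 13 − 8 = 5

rB=5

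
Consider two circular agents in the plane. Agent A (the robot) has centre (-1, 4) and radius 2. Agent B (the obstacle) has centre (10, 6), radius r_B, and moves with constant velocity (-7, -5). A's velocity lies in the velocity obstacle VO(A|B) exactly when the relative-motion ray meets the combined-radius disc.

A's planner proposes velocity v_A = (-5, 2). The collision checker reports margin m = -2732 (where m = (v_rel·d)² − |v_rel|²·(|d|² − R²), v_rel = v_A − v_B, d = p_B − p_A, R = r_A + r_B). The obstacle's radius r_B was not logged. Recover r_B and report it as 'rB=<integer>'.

m = -2732
d = (11, 2);  v_rel = (2, 7),  |v_rel|² = 53
v_rel×d = (2)·(2) − (7)·(11) = -73
since m = R²·53 − (-73)²:  R² = (5329 + -2732) / 53 = 49
R = √49 = 7  ⇒  r_B = 7 − 2 = 5

rB=5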